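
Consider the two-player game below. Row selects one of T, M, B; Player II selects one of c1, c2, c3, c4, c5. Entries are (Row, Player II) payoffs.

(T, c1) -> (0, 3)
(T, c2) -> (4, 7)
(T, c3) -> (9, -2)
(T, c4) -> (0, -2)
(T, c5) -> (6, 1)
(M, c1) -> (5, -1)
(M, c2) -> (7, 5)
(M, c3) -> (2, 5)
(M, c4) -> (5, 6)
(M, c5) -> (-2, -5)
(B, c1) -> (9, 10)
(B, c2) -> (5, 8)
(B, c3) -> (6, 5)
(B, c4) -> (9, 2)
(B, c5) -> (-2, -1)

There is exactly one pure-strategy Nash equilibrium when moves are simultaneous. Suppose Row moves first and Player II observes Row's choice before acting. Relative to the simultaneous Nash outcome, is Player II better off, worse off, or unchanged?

unchanged

Backward induction with Row moving first.
- T: BR = c2, leader payoff 4.
- M: BR = c4, leader payoff 5.
- B: BR = c1, leader payoff 9.
Maximizing over 4, 5, 9, Row chooses B. Subgame-perfect outcome: (B, c1) with payoffs (9, 10).
Now find the simultaneous Nash equilibrium.
Row's best replies: c1→B; c2→M; c3→T; c4→B; c5→T.
Player II's best replies: T→c2; M→c4; B→c1.
Only (B, c1) has each player best-responding; Nash payoffs (9, 10).
Player II earns 10 sequentially versus 10 at the Nash outcome: unchanged.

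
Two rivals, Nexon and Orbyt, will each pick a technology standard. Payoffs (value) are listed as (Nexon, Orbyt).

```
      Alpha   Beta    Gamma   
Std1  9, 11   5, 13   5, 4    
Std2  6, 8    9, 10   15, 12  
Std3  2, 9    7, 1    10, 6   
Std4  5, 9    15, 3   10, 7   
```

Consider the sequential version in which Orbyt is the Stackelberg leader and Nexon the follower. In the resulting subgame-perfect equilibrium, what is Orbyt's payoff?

Backward induction with Orbyt moving first.
- Alpha: BR = Std1, leader payoff 11.
- Beta: BR = Std4, leader payoff 3.
- Gamma: BR = Std2, leader payoff 12.
Maximizing over 11, 3, 12, Orbyt chooses Gamma. Subgame-perfect outcome: (Std2, Gamma) with payoffs (15, 12).

12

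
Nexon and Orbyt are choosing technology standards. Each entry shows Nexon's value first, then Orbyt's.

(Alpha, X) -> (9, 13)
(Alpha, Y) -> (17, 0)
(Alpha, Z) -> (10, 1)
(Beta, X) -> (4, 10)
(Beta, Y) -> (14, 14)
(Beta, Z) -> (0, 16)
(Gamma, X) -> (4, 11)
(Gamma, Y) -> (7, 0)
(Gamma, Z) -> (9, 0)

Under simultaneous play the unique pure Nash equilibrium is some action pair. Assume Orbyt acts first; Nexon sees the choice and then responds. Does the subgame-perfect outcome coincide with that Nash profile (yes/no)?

Work backward from Nexon's decision.
- X: BR = Alpha, leader payoff 13.
- Y: BR = Alpha, leader payoff 0.
- Z: BR = Alpha, leader payoff 1.
Maximizing over 13, 0, 1, Orbyt chooses X. Subgame-perfect outcome: (Alpha, X) with payoffs (9, 13).
Now find the simultaneous Nash equilibrium.
Nexon's best replies: X→Alpha; Y→Alpha; Z→Alpha.
Orbyt's best replies: Alpha→X; Beta→Z; Gamma→X.
The unique mutual best reply is (Alpha, X), giving (9, 13).
Sequential outcome (Alpha, X) coincides with the Nash profile (Alpha, X).

yes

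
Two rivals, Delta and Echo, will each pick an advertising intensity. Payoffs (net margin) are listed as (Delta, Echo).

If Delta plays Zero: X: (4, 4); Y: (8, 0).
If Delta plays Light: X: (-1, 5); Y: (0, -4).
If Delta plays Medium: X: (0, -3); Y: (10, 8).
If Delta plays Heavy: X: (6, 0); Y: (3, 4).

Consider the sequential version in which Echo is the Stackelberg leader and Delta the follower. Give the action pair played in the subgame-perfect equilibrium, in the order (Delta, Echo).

Backward induction with Echo moving first.
- X: BR = Heavy, leader payoff 0.
- Y: BR = Medium, leader payoff 8.
Echo's induced payoffs are 0, 8, so Echo commits to Y. Subgame-perfect outcome: (Medium, Y) with payoffs (10, 8).

(Medium, Y)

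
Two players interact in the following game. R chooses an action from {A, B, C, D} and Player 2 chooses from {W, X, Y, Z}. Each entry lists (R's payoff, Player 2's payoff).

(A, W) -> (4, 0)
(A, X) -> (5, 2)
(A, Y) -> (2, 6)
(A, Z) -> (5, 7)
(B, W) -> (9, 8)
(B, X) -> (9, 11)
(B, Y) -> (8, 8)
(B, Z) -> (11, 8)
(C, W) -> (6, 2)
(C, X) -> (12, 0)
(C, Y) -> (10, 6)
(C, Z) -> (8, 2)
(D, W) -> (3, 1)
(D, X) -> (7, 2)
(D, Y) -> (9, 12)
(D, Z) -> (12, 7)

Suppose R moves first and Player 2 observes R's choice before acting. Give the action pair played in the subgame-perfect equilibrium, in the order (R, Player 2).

(C, Y)

Solve by backward induction (R leads).
- A → Player 2 plays Z (best of 0, 2, 6, 7); R gets 5.
- B → Player 2 plays X (best of 8, 11, 8, 8); R gets 9.
- C → Player 2 plays Y (best of 2, 0, 6, 2); R gets 10.
- D → Player 2 plays Y (best of 1, 2, 12, 7); R gets 9.
Among 5, 9, 10, 9, the best is 10 at C. Subgame-perfect outcome: (C, Y) with payoffs (10, 6).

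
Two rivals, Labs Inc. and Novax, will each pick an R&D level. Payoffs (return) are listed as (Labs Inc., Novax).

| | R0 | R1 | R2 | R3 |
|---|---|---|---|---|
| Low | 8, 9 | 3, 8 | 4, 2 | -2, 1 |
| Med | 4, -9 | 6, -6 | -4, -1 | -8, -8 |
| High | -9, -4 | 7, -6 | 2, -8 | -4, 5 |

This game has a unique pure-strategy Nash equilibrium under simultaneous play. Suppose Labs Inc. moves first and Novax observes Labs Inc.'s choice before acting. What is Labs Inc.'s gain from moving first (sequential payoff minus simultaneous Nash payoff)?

0

Work backward from Novax's decision.
- Low: Novax compares 9, 8, 2, 1 and picks R0; Labs Inc. would get 8.
- Med: Novax compares -9, -6, -1, -8 and picks R2; Labs Inc. would get -4.
- High: Novax compares -4, -6, -8, 5 and picks R3; Labs Inc. would get -4.
Maximizing over 8, -4, -4, Labs Inc. chooses Low. Subgame-perfect outcome: (Low, R0) with payoffs (8, 9).
Now find the simultaneous Nash equilibrium.
Labs Inc.'s best replies: R0→Low; R1→High; R2→Low; R3→Low.
Novax's best replies: Low→R0; Med→R2; High→R3.
Only (Low, R0) has each player best-responding; Nash payoffs (8, 9).
Labs Inc.'s commitment gain: 8 − 8 = 0.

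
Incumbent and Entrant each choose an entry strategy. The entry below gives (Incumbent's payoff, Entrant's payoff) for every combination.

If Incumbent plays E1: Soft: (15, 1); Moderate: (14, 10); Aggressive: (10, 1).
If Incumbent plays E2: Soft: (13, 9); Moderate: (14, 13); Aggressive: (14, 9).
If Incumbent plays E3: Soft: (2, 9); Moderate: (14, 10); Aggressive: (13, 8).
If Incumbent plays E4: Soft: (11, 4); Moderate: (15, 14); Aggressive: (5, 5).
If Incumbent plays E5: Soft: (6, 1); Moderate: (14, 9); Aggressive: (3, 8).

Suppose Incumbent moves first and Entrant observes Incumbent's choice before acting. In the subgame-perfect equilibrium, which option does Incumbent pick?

E4

Entrant best-responds to each possible Incumbent move:
- E1: BR = Moderate, leader payoff 14.
- E2: BR = Moderate, leader payoff 14.
- E3: BR = Moderate, leader payoff 14.
- E4: BR = Moderate, leader payoff 15.
- E5: BR = Moderate, leader payoff 14.
Incumbent's induced payoffs are 14, 14, 14, 15, 14, so Incumbent commits to E4. Subgame-perfect outcome: (E4, Moderate) with payoffs (15, 14).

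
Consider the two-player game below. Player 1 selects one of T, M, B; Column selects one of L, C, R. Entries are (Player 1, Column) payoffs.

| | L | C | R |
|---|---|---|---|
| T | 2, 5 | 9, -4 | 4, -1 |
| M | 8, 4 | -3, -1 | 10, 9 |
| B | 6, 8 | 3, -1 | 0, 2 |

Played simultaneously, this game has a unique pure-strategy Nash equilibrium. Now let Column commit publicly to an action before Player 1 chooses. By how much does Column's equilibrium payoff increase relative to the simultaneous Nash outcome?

Backward induction with Column moving first.
- L → Player 1 plays M (best of 2, 8, 6); Column gets 4.
- C → Player 1 plays T (best of 9, -3, 3); Column gets -4.
- R → Player 1 plays M (best of 4, 10, 0); Column gets 9.
Among 4, -4, 9, the best is 9 at R. Subgame-perfect outcome: (M, R) with payoffs (10, 9).
Now find the simultaneous Nash equilibrium.
Player 1's best replies: L→M; C→T; R→M.
Column's best replies: T→L; M→R; B→L.
The unique mutual best reply is (M, R), giving (10, 9).
Column's commitment gain: 9 − 9 = 0.

0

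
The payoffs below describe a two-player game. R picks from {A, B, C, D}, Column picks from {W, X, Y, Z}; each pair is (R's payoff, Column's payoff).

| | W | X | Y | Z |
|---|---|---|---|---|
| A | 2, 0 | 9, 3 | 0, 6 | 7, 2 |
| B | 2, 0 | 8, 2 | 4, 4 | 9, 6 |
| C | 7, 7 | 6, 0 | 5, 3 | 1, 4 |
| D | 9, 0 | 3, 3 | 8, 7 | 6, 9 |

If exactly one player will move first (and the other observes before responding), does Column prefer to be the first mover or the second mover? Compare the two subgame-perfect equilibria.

first

If R leads: Column's best replies are A→Y, B→Z, C→W, D→Z; R's induced payoffs 0, 9, 7, 6; outcome (B, Z), payoffs (9, 6).
If Column leads: R's best replies are W→D, X→A, Y→D, Z→B; Column's induced payoffs 0, 3, 7, 6; outcome (D, Y), payoffs (8, 7).
Column gets 7 moving first and 6 moving second, so Column prefers to move first.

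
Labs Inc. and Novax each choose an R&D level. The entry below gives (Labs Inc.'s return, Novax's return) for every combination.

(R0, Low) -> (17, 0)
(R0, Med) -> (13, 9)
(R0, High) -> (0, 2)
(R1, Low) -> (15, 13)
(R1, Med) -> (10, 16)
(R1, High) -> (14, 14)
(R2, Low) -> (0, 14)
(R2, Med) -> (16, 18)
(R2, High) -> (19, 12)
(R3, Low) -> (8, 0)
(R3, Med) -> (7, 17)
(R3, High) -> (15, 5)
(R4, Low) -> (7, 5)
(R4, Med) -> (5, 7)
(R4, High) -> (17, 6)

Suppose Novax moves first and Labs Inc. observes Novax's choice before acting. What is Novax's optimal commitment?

Med

Work backward from Labs Inc.'s decision.
- Low: Labs Inc. compares 17, 15, 0, 8, 7 and picks R0; Novax would get 0.
- Med: Labs Inc. compares 13, 10, 16, 7, 5 and picks R2; Novax would get 18.
- High: Labs Inc. compares 0, 14, 19, 15, 17 and picks R2; Novax would get 12.
Among 0, 18, 12, the best is 18 at Med. Subgame-perfect outcome: (R2, Med) with payoffs (16, 18).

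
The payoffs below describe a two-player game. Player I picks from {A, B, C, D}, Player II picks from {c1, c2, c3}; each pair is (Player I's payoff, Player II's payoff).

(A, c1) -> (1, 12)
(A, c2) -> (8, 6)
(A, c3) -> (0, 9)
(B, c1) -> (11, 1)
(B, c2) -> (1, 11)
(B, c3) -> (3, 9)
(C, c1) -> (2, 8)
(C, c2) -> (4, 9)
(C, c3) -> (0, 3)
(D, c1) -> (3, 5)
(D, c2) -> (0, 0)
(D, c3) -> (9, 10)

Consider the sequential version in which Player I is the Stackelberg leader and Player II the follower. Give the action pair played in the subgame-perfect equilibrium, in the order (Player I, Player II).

(D, c3)

Solve by backward induction (Player I leads).
- A: Player II compares 12, 6, 9 and picks c1; Player I would get 1.
- B: Player II compares 1, 11, 9 and picks c2; Player I would get 1.
- C: Player II compares 8, 9, 3 and picks c2; Player I would get 4.
- D: Player II compares 5, 0, 10 and picks c3; Player I would get 9.
Maximizing over 1, 1, 4, 9, Player I chooses D. Subgame-perfect outcome: (D, c3) with payoffs (9, 10).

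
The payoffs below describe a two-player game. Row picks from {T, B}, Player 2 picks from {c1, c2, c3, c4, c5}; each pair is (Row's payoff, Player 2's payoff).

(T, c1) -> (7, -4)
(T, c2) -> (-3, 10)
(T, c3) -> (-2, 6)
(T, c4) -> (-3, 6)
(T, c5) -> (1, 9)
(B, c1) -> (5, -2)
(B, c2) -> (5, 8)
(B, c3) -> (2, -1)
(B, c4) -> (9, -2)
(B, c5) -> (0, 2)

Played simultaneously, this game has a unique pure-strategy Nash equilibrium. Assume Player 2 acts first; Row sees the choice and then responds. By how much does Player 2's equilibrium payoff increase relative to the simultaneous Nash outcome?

1

Row best-responds to each possible Player 2 move:
- c1: BR = T, leader payoff -4.
- c2: BR = B, leader payoff 8.
- c3: BR = B, leader payoff -1.
- c4: BR = B, leader payoff -2.
- c5: BR = T, leader payoff 9.
Maximizing over -4, 8, -1, -2, 9, Player 2 chooses c5. Subgame-perfect outcome: (T, c5) with payoffs (1, 9).
Under simultaneous play:
Row's best replies: c1→T; c2→B; c3→B; c4→B; c5→T.
Player 2's best replies: T→c2; B→c2.
The unique mutual best reply is (B, c2), giving (5, 8).
Player 2's commitment gain: 9 − 8 = 1.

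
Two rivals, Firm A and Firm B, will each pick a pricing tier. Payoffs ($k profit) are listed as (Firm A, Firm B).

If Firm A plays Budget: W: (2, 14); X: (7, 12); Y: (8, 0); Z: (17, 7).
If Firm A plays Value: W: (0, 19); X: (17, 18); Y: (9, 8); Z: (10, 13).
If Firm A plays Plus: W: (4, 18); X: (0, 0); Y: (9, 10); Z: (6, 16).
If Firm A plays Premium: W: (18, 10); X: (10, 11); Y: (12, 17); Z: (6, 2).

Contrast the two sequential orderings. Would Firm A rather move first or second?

second

If Firm A leads: Firm B's best replies are Budget→W, Value→W, Plus→W, Premium→Y; Firm A's induced payoffs 2, 0, 4, 12; outcome (Premium, Y), payoffs (12, 17).
If Firm B leads: Firm A's best replies are W→Premium, X→Value, Y→Premium, Z→Budget; Firm B's induced payoffs 10, 18, 17, 7; outcome (Value, X), payoffs (17, 18).
Firm A gets 12 moving first and 17 moving second, so Firm A prefers to move second.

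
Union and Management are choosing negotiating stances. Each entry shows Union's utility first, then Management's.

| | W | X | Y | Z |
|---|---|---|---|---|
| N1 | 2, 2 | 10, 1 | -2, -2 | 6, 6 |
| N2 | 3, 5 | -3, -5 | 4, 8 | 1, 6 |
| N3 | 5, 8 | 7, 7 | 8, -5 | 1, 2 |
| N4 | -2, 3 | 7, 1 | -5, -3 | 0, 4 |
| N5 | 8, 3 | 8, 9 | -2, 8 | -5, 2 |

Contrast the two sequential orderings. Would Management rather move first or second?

If Union leads: Management's best replies are N1→Z, N2→Y, N3→W, N4→Z, N5→X; Union's induced payoffs 6, 4, 5, 0, 8; outcome (N5, X), payoffs (8, 9).
If Management leads: Union's best replies are W→N5, X→N1, Y→N3, Z→N1; Management's induced payoffs 3, 1, -5, 6; outcome (N1, Z), payoffs (6, 6).
Management gets 6 moving first and 9 moving second, so Management prefers to move second.

second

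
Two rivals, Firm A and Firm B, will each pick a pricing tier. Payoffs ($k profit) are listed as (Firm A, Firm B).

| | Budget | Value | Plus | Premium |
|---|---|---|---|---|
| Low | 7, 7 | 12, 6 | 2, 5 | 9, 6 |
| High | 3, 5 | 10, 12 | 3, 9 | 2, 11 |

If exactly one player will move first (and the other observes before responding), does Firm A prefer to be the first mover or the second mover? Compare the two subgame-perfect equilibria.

If Firm A leads: Firm B's best replies are Low→Budget, High→Value; Firm A's induced payoffs 7, 10; outcome (High, Value), payoffs (10, 12).
If Firm B leads: Firm A's best replies are Budget→Low, Value→Low, Plus→High, Premium→Low; Firm B's induced payoffs 7, 6, 9, 6; outcome (High, Plus), payoffs (3, 9).
Firm A gets 10 moving first and 3 moving second, so Firm A prefers to move first.

first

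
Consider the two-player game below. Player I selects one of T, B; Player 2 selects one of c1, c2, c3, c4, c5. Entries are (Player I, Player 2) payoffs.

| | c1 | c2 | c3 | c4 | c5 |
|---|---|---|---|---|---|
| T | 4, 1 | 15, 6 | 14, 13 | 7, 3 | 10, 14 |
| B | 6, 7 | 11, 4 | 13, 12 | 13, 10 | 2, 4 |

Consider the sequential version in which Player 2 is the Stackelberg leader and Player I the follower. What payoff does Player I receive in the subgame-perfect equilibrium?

Work backward from Player I's decision.
- c1: BR = B, leader payoff 7.
- c2: BR = T, leader payoff 6.
- c3: BR = T, leader payoff 13.
- c4: BR = B, leader payoff 10.
- c5: BR = T, leader payoff 14.
Player 2's induced payoffs are 7, 6, 13, 10, 14, so Player 2 commits to c5. Subgame-perfect outcome: (T, c5) with payoffs (10, 14).

10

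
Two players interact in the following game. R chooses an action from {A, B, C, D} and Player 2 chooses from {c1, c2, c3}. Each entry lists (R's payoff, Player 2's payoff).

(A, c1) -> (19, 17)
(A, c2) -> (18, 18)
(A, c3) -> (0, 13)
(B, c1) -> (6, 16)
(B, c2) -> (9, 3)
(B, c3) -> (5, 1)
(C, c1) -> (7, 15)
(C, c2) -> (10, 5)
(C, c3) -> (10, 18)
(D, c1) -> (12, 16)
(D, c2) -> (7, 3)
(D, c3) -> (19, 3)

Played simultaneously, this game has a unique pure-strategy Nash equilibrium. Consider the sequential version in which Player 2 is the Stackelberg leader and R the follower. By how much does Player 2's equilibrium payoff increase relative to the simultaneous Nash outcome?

0

Solve by backward induction (Player 2 leads).
- c1 → R plays A (best of 19, 6, 7, 12); Player 2 gets 17.
- c2 → R plays A (best of 18, 9, 10, 7); Player 2 gets 18.
- c3 → R plays D (best of 0, 5, 10, 19); Player 2 gets 3.
Among 17, 18, 3, the best is 18 at c2. Subgame-perfect outcome: (A, c2) with payoffs (18, 18).
Now find the simultaneous Nash equilibrium.
R's best replies: c1→A; c2→A; c3→D.
Player 2's best replies: A→c2; B→c1; C→c3; D→c1.
The unique mutual best reply is (A, c2), giving (18, 18).
Player 2's commitment gain: 18 − 18 = 0.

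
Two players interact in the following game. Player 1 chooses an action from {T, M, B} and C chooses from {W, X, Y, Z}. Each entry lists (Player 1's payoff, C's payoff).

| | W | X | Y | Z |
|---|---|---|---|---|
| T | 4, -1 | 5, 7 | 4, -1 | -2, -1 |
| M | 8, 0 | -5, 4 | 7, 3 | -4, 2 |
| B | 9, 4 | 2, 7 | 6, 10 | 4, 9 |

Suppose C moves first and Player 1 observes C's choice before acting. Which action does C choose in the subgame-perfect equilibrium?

Z

Player 1 best-responds to each possible C move:
- W: Player 1 compares 4, 8, 9 and picks B; C would get 4.
- X: Player 1 compares 5, -5, 2 and picks T; C would get 7.
- Y: Player 1 compares 4, 7, 6 and picks M; C would get 3.
- Z: Player 1 compares -2, -4, 4 and picks B; C would get 9.
C's induced payoffs are 4, 7, 3, 9, so C commits to Z. Subgame-perfect outcome: (B, Z) with payoffs (4, 9).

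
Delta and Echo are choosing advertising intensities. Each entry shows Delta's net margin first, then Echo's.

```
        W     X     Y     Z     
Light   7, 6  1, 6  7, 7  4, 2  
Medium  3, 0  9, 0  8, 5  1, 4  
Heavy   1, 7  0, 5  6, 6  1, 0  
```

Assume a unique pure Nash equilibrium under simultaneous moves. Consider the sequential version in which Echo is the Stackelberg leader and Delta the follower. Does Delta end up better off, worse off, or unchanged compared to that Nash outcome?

Delta best-responds to each possible Echo move:
- W → Delta plays Light (best of 7, 3, 1); Echo gets 6.
- X → Delta plays Medium (best of 1, 9, 0); Echo gets 0.
- Y → Delta plays Medium (best of 7, 8, 6); Echo gets 5.
- Z → Delta plays Light (best of 4, 1, 1); Echo gets 2.
Maximizing over 6, 0, 5, 2, Echo chooses W. Subgame-perfect outcome: (Light, W) with payoffs (7, 6).
Now find the simultaneous Nash equilibrium.
Delta's best replies: W→Light; X→Medium; Y→Medium; Z→Light.
Echo's best replies: Light→Y; Medium→Y; Heavy→W.
The unique mutual best reply is (Medium, Y), giving (8, 5).
Delta earns 7 sequentially versus 8 at the Nash outcome: worse off.

worse off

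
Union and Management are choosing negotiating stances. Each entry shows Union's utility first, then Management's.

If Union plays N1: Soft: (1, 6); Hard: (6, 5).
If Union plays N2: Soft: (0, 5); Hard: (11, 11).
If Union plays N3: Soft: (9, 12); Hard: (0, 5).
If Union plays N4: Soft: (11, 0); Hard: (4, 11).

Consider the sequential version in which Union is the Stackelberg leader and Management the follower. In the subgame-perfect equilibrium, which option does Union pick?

Work backward from Management's decision.
- N1: BR = Soft, leader payoff 1.
- N2: BR = Hard, leader payoff 11.
- N3: BR = Soft, leader payoff 9.
- N4: BR = Hard, leader payoff 4.
Union's induced payoffs are 1, 11, 9, 4, so Union commits to N2. Subgame-perfect outcome: (N2, Hard) with payoffs (11, 11).

N2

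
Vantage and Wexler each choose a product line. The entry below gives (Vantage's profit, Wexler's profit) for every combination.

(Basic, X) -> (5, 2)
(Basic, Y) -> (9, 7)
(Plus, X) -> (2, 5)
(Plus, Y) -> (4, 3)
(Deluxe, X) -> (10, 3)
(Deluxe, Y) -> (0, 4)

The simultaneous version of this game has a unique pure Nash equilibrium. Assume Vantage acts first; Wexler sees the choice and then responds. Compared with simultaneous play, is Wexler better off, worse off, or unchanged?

Backward induction with Vantage moving first.
- Basic: Wexler compares 2, 7 and picks Y; Vantage would get 9.
- Plus: Wexler compares 5, 3 and picks X; Vantage would get 2.
- Deluxe: Wexler compares 3, 4 and picks Y; Vantage would get 0.
Maximizing over 9, 2, 0, Vantage chooses Basic. Subgame-perfect outcome: (Basic, Y) with payoffs (9, 7).
Under simultaneous play:
Vantage's best replies: X→Deluxe; Y→Basic.
Wexler's best replies: Basic→Y; Plus→X; Deluxe→Y.
The unique mutual best reply is (Basic, Y), giving (9, 7).
Wexler earns 7 sequentially versus 7 at the Nash outcome: unchanged.

unchanged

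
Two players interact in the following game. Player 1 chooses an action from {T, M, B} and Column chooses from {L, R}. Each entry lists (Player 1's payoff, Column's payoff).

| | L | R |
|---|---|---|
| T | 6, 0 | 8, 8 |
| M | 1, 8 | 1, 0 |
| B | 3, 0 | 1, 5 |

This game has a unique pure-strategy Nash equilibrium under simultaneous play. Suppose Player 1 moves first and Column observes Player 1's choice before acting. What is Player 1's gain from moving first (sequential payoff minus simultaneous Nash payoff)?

0

Solve by backward induction (Player 1 leads).
- T: BR = R, leader payoff 8.
- M: BR = L, leader payoff 1.
- B: BR = R, leader payoff 1.
Player 1's induced payoffs are 8, 1, 1, so Player 1 commits to T. Subgame-perfect outcome: (T, R) with payoffs (8, 8).
Now find the simultaneous Nash equilibrium.
Player 1's best replies: L→T; R→T.
Column's best replies: T→R; M→L; B→R.
Only (T, R) has each player best-responding; Nash payoffs (8, 8).
Player 1's commitment gain: 8 − 8 = 0.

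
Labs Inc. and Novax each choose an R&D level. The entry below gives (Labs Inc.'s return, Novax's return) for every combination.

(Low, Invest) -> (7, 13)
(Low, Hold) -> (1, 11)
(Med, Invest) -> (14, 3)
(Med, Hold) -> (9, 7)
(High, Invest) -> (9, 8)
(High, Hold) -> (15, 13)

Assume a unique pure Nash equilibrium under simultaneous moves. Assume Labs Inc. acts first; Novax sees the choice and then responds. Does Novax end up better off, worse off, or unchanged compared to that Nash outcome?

unchanged

Solve by backward induction (Labs Inc. leads).
- Low: BR = Invest, leader payoff 7.
- Med: BR = Hold, leader payoff 9.
- High: BR = Hold, leader payoff 15.
Labs Inc.'s induced payoffs are 7, 9, 15, so Labs Inc. commits to High. Subgame-perfect outcome: (High, Hold) with payoffs (15, 13).
Now find the simultaneous Nash equilibrium.
Labs Inc.'s best replies: Invest→Med; Hold→High.
Novax's best replies: Low→Invest; Med→Hold; High→Hold.
The unique mutual best reply is (High, Hold), giving (15, 13).
Novax earns 13 sequentially versus 13 at the Nash outcome: unchanged.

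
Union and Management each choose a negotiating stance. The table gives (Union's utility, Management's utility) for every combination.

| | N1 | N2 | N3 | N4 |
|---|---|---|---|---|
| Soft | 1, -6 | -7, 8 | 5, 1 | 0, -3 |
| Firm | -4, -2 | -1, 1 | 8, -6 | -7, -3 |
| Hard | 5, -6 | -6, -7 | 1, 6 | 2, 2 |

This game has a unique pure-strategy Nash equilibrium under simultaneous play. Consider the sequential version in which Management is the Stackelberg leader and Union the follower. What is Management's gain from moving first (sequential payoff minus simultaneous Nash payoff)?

Work backward from Union's decision.
- N1 → Union plays Hard (best of 1, -4, 5); Management gets -6.
- N2 → Union plays Firm (best of -7, -1, -6); Management gets 1.
- N3 → Union plays Firm (best of 5, 8, 1); Management gets -6.
- N4 → Union plays Hard (best of 0, -7, 2); Management gets 2.
Management's induced payoffs are -6, 1, -6, 2, so Management commits to N4. Subgame-perfect outcome: (Hard, N4) with payoffs (2, 2).
Now find the simultaneous Nash equilibrium.
Union's best replies: N1→Hard; N2→Firm; N3→Firm; N4→Hard.
Management's best replies: Soft→N2; Firm→N2; Hard→N3.
Only (Firm, N2) has each player best-responding; Nash payoffs (-1, 1).
Management's commitment gain: 2 − 1 = 1.

1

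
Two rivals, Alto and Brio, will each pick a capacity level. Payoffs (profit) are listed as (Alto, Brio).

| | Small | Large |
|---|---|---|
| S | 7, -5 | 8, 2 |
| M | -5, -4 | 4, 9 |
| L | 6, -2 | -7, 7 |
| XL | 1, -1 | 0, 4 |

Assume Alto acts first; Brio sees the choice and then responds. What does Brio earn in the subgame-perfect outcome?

Brio best-responds to each possible Alto move:
- S: Brio compares -5, 2 and picks Large; Alto would get 8.
- M: Brio compares -4, 9 and picks Large; Alto would get 4.
- L: Brio compares -2, 7 and picks Large; Alto would get -7.
- XL: Brio compares -1, 4 and picks Large; Alto would get 0.
Among 8, 4, -7, 0, the best is 8 at S. Subgame-perfect outcome: (S, Large) with payoffs (8, 2).

2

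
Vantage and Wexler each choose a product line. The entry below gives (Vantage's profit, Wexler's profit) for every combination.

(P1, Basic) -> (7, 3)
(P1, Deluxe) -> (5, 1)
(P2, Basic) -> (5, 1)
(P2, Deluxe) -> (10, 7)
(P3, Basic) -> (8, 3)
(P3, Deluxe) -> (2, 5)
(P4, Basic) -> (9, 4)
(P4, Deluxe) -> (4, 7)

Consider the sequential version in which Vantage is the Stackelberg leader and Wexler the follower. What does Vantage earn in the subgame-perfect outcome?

Backward induction with Vantage moving first.
- P1 → Wexler plays Basic (best of 3, 1); Vantage gets 7.
- P2 → Wexler plays Deluxe (best of 1, 7); Vantage gets 10.
- P3 → Wexler plays Deluxe (best of 3, 5); Vantage gets 2.
- P4 → Wexler plays Deluxe (best of 4, 7); Vantage gets 4.
Maximizing over 7, 10, 2, 4, Vantage chooses P2. Subgame-perfect outcome: (P2, Deluxe) with payoffs (10, 7).

10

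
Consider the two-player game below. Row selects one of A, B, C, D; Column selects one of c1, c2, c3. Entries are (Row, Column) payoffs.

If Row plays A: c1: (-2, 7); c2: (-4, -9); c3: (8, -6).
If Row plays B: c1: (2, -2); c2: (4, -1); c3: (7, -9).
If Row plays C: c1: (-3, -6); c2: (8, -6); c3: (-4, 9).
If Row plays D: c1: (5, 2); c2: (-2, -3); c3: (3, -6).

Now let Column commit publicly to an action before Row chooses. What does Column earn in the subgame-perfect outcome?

2

Work backward from Row's decision.
- c1: Row compares -2, 2, -3, 5 and picks D; Column would get 2.
- c2: Row compares -4, 4, 8, -2 and picks C; Column would get -6.
- c3: Row compares 8, 7, -4, 3 and picks A; Column would get -6.
Column's induced payoffs are 2, -6, -6, so Column commits to c1. Subgame-perfect outcome: (D, c1) with payoffs (5, 2).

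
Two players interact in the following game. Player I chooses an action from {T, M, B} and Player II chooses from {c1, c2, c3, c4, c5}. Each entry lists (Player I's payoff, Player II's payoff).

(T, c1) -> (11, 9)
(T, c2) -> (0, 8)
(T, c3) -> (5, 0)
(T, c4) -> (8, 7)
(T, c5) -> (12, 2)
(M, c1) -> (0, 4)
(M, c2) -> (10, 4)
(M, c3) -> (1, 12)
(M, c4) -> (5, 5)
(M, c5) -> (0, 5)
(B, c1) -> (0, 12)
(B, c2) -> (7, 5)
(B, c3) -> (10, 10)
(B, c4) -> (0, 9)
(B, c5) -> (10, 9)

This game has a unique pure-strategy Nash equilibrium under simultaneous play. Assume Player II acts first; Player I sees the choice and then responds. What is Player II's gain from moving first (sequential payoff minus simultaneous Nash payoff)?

1

Backward induction with Player II moving first.
- c1 → Player I plays T (best of 11, 0, 0); Player II gets 9.
- c2 → Player I plays M (best of 0, 10, 7); Player II gets 4.
- c3 → Player I plays B (best of 5, 1, 10); Player II gets 10.
- c4 → Player I plays T (best of 8, 5, 0); Player II gets 7.
- c5 → Player I plays T (best of 12, 0, 10); Player II gets 2.
Among 9, 4, 10, 7, 2, the best is 10 at c3. Subgame-perfect outcome: (B, c3) with payoffs (10, 10).
For the simultaneous game, intersect best replies.
Player I's best replies: c1→T; c2→M; c3→B; c4→T; c5→T.
Player II's best replies: T→c1; M→c3; B→c1.
Only (T, c1) has each player best-responding; Nash payoffs (11, 9).
Player II's commitment gain: 10 − 9 = 1.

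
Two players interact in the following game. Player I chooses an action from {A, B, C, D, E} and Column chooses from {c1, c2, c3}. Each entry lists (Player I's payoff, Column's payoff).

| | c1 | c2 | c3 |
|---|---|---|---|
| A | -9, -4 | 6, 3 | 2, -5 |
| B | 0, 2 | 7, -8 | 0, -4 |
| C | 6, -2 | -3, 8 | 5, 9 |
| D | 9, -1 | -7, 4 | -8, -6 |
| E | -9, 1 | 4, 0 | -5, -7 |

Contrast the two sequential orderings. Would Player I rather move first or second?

first

If Player I leads: Column's best replies are A→c2, B→c1, C→c3, D→c2, E→c1; Player I's induced payoffs 6, 0, 5, -7, -9; outcome (A, c2), payoffs (6, 3).
If Column leads: Player I's best replies are c1→D, c2→B, c3→C; Column's induced payoffs -1, -8, 9; outcome (C, c3), payoffs (5, 9).
Player I gets 6 moving first and 5 moving second, so Player I prefers to move first.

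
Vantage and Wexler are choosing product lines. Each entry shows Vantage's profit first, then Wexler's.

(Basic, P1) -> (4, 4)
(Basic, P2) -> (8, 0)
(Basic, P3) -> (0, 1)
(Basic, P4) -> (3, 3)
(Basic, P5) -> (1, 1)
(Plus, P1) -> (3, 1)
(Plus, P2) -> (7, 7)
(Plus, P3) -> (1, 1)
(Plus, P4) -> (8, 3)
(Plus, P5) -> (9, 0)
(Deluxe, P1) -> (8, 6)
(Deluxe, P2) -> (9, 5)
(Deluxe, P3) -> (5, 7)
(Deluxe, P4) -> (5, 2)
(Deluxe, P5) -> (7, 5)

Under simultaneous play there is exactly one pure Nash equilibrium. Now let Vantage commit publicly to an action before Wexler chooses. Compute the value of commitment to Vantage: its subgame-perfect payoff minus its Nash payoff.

2

Work backward from Wexler's decision.
- Basic: Wexler compares 4, 0, 1, 3, 1 and picks P1; Vantage would get 4.
- Plus: Wexler compares 1, 7, 1, 3, 0 and picks P2; Vantage would get 7.
- Deluxe: Wexler compares 6, 5, 7, 2, 5 and picks P3; Vantage would get 5.
Among 4, 7, 5, the best is 7 at Plus. Subgame-perfect outcome: (Plus, P2) with payoffs (7, 7).
For the simultaneous game, intersect best replies.
Vantage's best replies: P1→Deluxe; P2→Deluxe; P3→Deluxe; P4→Plus; P5→Plus.
Wexler's best replies: Basic→P1; Plus→P2; Deluxe→P3.
Only (Deluxe, P3) has each player best-responding; Nash payoffs (5, 7).
Vantage's commitment gain: 7 − 5 = 2.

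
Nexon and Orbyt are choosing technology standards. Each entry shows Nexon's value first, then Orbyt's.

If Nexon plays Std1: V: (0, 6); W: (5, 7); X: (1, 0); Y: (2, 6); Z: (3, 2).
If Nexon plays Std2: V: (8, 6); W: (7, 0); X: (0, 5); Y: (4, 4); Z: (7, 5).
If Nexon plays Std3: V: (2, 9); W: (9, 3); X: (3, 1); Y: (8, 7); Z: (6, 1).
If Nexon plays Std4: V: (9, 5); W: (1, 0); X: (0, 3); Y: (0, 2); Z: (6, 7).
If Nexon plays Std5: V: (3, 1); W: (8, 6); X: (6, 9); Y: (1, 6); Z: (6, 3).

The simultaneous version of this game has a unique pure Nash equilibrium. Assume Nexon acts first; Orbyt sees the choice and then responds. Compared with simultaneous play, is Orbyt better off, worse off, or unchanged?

worse off

Orbyt best-responds to each possible Nexon move:
- Std1: BR = W, leader payoff 5.
- Std2: BR = V, leader payoff 8.
- Std3: BR = V, leader payoff 2.
- Std4: BR = Z, leader payoff 6.
- Std5: BR = X, leader payoff 6.
Among 5, 8, 2, 6, 6, the best is 8 at Std2. Subgame-perfect outcome: (Std2, V) with payoffs (8, 6).
Now find the simultaneous Nash equilibrium.
Nexon's best replies: V→Std4; W→Std3; X→Std5; Y→Std3; Z→Std2.
Orbyt's best replies: Std1→W; Std2→V; Std3→V; Std4→Z; Std5→X.
The unique mutual best reply is (Std5, X), giving (6, 9).
Orbyt earns 6 sequentially versus 9 at the Nash outcome: worse off.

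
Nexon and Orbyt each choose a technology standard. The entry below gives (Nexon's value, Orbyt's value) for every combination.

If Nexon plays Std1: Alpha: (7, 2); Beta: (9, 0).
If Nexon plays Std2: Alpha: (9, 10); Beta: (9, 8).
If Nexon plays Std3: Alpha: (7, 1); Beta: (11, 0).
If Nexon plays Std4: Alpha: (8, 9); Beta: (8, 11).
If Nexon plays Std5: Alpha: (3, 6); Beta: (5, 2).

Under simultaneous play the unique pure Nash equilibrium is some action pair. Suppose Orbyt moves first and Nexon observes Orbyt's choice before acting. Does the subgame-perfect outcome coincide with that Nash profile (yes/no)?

Work backward from Nexon's decision.
- Alpha → Nexon plays Std2 (best of 7, 9, 7, 8, 3); Orbyt gets 10.
- Beta → Nexon plays Std3 (best of 9, 9, 11, 8, 5); Orbyt gets 0.
Maximizing over 10, 0, Orbyt chooses Alpha. Subgame-perfect outcome: (Std2, Alpha) with payoffs (9, 10).
For the simultaneous game, intersect best replies.
Nexon's best replies: Alpha→Std2; Beta→Std3.
Orbyt's best replies: Std1→Alpha; Std2→Alpha; Std3→Alpha; Std4→Beta; Std5→Alpha.
Only (Std2, Alpha) has each player best-responding; Nash payoffs (9, 10).
Sequential outcome (Std2, Alpha) coincides with the Nash profile (Std2, Alpha).

yes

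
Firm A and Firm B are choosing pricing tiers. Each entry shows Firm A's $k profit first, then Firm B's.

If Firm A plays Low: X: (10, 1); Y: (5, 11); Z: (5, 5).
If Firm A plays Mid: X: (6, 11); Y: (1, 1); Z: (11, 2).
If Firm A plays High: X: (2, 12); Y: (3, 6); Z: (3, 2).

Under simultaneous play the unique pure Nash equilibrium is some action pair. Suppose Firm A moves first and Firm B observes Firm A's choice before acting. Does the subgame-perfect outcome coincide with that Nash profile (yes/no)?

no

Backward induction with Firm A moving first.
- Low → Firm B plays Y (best of 1, 11, 5); Firm A gets 5.
- Mid → Firm B plays X (best of 11, 1, 2); Firm A gets 6.
- High → Firm B plays X (best of 12, 6, 2); Firm A gets 2.
Maximizing over 5, 6, 2, Firm A chooses Mid. Subgame-perfect outcome: (Mid, X) with payoffs (6, 11).
Now find the simultaneous Nash equilibrium.
Firm A's best replies: X→Low; Y→Low; Z→Mid.
Firm B's best replies: Low→Y; Mid→X; High→X.
The unique mutual best reply is (Low, Y), giving (5, 11).
Sequential outcome (Mid, X) differs from the Nash profile (Low, Y).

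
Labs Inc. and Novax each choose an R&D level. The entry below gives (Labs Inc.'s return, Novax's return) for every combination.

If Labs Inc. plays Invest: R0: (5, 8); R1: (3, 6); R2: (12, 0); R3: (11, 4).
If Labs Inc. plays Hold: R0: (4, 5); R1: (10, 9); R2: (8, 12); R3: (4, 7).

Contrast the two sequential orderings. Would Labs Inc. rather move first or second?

If Labs Inc. leads: Novax's best replies are Invest→R0, Hold→R2; Labs Inc.'s induced payoffs 5, 8; outcome (Hold, R2), payoffs (8, 12).
If Novax leads: Labs Inc.'s best replies are R0→Invest, R1→Hold, R2→Invest, R3→Invest; Novax's induced payoffs 8, 9, 0, 4; outcome (Hold, R1), payoffs (10, 9).
Labs Inc. gets 8 moving first and 10 moving second, so Labs Inc. prefers to move second.

second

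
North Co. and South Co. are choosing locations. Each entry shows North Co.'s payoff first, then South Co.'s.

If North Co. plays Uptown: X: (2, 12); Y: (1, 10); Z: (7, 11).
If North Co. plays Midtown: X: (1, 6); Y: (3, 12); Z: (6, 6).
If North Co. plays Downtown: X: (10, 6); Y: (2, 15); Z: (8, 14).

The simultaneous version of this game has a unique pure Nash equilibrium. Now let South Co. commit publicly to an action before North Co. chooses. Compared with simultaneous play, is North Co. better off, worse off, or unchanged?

Work backward from North Co.'s decision.
- X: BR = Downtown, leader payoff 6.
- Y: BR = Midtown, leader payoff 12.
- Z: BR = Downtown, leader payoff 14.
Maximizing over 6, 12, 14, South Co. chooses Z. Subgame-perfect outcome: (Downtown, Z) with payoffs (8, 14).
Now find the simultaneous Nash equilibrium.
North Co.'s best replies: X→Downtown; Y→Midtown; Z→Downtown.
South Co.'s best replies: Uptown→X; Midtown→Y; Downtown→Y.
Only (Midtown, Y) has each player best-responding; Nash payoffs (3, 12).
North Co. earns 8 sequentially versus 3 at the Nash outcome: better off.

better off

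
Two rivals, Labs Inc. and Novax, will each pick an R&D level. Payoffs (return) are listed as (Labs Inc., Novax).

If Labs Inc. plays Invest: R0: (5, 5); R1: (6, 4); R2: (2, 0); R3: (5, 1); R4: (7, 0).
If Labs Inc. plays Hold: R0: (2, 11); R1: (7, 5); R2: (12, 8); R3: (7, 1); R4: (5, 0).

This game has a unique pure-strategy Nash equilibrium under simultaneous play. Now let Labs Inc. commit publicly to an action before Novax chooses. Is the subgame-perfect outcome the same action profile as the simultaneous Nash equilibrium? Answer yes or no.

Work backward from Novax's decision.
- Invest: Novax compares 5, 4, 0, 1, 0 and picks R0; Labs Inc. would get 5.
- Hold: Novax compares 11, 5, 8, 1, 0 and picks R0; Labs Inc. would get 2.
Maximizing over 5, 2, Labs Inc. chooses Invest. Subgame-perfect outcome: (Invest, R0) with payoffs (5, 5).
For the simultaneous game, intersect best replies.
Labs Inc.'s best replies: R0→Invest; R1→Hold; R2→Hold; R3→Hold; R4→Invest.
Novax's best replies: Invest→R0; Hold→R0.
The unique mutual best reply is (Invest, R0), giving (5, 5).
Sequential outcome (Invest, R0) coincides with the Nash profile (Invest, R0).

yes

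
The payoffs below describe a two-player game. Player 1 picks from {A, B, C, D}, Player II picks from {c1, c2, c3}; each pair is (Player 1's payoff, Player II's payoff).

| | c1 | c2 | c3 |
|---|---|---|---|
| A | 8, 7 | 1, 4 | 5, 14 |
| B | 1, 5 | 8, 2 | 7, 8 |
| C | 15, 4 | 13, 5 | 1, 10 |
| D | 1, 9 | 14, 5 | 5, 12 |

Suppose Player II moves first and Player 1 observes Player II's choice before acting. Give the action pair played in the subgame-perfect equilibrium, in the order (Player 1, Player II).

Player 1 best-responds to each possible Player II move:
- c1 → Player 1 plays C (best of 8, 1, 15, 1); Player II gets 4.
- c2 → Player 1 plays D (best of 1, 8, 13, 14); Player II gets 5.
- c3 → Player 1 plays B (best of 5, 7, 1, 5); Player II gets 8.
Among 4, 5, 8, the best is 8 at c3. Subgame-perfect outcome: (B, c3) with payoffs (7, 8).

(B, c3)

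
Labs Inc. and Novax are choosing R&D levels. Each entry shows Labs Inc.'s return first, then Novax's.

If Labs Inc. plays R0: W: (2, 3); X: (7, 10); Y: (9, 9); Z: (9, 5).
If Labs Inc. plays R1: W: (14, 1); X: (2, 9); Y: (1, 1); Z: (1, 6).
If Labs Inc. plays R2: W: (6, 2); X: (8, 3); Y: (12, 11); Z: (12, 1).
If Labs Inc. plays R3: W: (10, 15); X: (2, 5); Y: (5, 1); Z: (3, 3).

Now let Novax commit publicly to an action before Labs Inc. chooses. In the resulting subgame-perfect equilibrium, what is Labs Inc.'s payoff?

12

Solve by backward induction (Novax leads).
- W: Labs Inc. compares 2, 14, 6, 10 and picks R1; Novax would get 1.
- X: Labs Inc. compares 7, 2, 8, 2 and picks R2; Novax would get 3.
- Y: Labs Inc. compares 9, 1, 12, 5 and picks R2; Novax would get 11.
- Z: Labs Inc. compares 9, 1, 12, 3 and picks R2; Novax would get 1.
Novax's induced payoffs are 1, 3, 11, 1, so Novax commits to Y. Subgame-perfect outcome: (R2, Y) with payoffs (12, 11).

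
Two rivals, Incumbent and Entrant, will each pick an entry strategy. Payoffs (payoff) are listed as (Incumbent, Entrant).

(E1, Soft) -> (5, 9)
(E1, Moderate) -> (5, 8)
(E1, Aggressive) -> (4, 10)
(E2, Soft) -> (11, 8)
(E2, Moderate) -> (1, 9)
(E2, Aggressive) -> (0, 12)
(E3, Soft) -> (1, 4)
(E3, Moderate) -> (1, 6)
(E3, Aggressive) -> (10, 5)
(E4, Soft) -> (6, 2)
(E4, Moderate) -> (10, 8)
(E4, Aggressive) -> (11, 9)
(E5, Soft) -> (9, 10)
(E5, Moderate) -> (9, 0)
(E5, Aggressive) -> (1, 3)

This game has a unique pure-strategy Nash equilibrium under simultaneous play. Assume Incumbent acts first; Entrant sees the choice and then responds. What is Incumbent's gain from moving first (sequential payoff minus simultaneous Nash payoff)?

0

Work backward from Entrant's decision.
- E1: BR = Aggressive, leader payoff 4.
- E2: BR = Aggressive, leader payoff 0.
- E3: BR = Moderate, leader payoff 1.
- E4: BR = Aggressive, leader payoff 11.
- E5: BR = Soft, leader payoff 9.
Incumbent's induced payoffs are 4, 0, 1, 11, 9, so Incumbent commits to E4. Subgame-perfect outcome: (E4, Aggressive) with payoffs (11, 9).
Now find the simultaneous Nash equilibrium.
Incumbent's best replies: Soft→E2; Moderate→E4; Aggressive→E4.
Entrant's best replies: E1→Aggressive; E2→Aggressive; E3→Moderate; E4→Aggressive; E5→Soft.
Only (E4, Aggressive) has each player best-responding; Nash payoffs (11, 9).
Incumbent's commitment gain: 11 − 11 = 0.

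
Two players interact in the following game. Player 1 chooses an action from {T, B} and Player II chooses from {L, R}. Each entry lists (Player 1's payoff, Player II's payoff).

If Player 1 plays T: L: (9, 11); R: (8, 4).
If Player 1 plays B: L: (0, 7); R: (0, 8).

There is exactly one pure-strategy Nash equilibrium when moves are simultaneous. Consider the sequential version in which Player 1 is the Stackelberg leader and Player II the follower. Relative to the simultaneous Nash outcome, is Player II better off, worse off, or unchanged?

unchanged

Solve by backward induction (Player 1 leads).
- T: Player II compares 11, 4 and picks L; Player 1 would get 9.
- B: Player II compares 7, 8 and picks R; Player 1 would get 0.
Among 9, 0, the best is 9 at T. Subgame-perfect outcome: (T, L) with payoffs (9, 11).
Under simultaneous play:
Player 1's best replies: L→T; R→T.
Player II's best replies: T→L; B→R.
Only (T, L) has each player best-responding; Nash payoffs (9, 11).
Player II earns 11 sequentially versus 11 at the Nash outcome: unchanged.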